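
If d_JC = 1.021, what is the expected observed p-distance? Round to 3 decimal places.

0.558

p = (3/4)(1 − e^(−4d/3)) = 0.75 × (1 − e^(-1.361333)) = 0.75 × (1 − 0.256319) = 0.557761.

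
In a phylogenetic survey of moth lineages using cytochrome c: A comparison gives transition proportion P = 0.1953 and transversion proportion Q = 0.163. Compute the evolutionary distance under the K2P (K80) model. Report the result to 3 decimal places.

Under the Kimura two-parameter model, d = −½ ln(1 − 2P − Q) − ¼ ln(1 − 2Q).
1 − 2P − Q = 0.4464, giving −½ ln(0.4464) = 0.403270.
1 − 2Q = 0.674, giving −¼ ln(0.674) = 0.098631.
d = 0.403270 + 0.098631 = 0.501901.

0.502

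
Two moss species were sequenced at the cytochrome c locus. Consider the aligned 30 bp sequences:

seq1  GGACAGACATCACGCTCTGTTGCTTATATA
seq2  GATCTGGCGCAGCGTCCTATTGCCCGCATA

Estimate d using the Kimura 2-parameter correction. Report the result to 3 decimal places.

Of 30 sites, 12 differences are transitions and 3 are transversions, so P = 12/30 = 0.4 and Q = 3/30 = 0.1.
Under the Kimura two-parameter model, d = −½ ln(1 − 2P − Q) − ¼ ln(1 − 2Q).
1 − 2P − Q = 0.1, giving −½ ln(0.1) = 1.151293.
1 − 2Q = 0.8, giving −¼ ln(0.8) = 0.055786.
d = 1.151293 + 0.055786 = 1.207079.

1.207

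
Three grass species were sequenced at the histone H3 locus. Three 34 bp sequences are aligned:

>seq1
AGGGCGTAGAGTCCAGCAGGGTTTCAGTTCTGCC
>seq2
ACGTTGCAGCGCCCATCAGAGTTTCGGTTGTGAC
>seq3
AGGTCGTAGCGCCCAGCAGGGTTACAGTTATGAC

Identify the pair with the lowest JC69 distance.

seq1 and seq3

seq1–seq2: 11/34 differ, p = 0.324, d = 0.423.
seq1–seq3: 6/34 differ, p = 0.176, d = 0.201.
seq2–seq3: 8/34 differ, p = 0.235, d = 0.282.
The smallest distance is between seq1 and seq3.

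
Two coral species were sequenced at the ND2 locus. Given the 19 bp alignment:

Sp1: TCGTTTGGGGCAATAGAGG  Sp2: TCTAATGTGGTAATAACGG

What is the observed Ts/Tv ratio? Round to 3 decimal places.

Transitions are A↔G and C↔T; transversions are all other mismatches.
Transitions: 2. Transversions: 5.
R = 2/5 = 0.400.

0.400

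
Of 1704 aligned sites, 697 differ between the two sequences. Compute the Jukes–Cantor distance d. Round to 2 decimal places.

p = 697/1704 ≈ 0.409038.
d = −(3/4) ln(1 − 4p/3) = −0.75 ln(1 − 0.545384) = −0.75 ln(0.454616)
  = −0.75 × (-0.788302) = 0.591227 substitutions/site.

0.59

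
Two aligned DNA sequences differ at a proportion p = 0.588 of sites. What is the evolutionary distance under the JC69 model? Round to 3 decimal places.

d = −(3/4) ln(1 − 4p/3) = −0.75 ln(1 − 0.784) = −0.75 ln(0.216)
  = −0.75 × (-1.532477) = 1.149358 substitutions/site.

1.149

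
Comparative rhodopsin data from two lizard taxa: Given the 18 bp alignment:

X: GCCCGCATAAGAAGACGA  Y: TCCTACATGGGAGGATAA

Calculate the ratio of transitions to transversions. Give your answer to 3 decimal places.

Transitions are A↔G and C↔T; transversions are all other mismatches.
Transitions: 7. Transversions: 1.
R = 7/1 = 7.000.

7.000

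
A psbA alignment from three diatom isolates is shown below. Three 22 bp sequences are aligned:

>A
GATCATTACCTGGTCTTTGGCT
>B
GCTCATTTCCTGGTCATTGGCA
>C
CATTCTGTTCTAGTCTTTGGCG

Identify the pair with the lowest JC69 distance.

A–B: 4/22 differ, p = 0.182, d = 0.208.
A–C: 8/22 differ, p = 0.364, d = 0.497.
B–C: 9/22 differ, p = 0.409, d = 0.591.
The smallest distance is between A and B.

A and B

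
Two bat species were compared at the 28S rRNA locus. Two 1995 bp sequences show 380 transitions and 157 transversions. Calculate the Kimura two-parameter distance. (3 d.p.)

0.351

P = 380/1995 ≈ 0.190476 and Q = 157/1995 ≈ 0.078697.
Under the Kimura two-parameter model, d = −½ ln(1 − 2P − Q) − ¼ ln(1 − 2Q).
1 − 2P − Q = 0.540351, giving −½ ln(0.540351) = 0.307768.
1 − 2Q = 0.842606, giving −¼ ln(0.842606) = 0.042814.
d = 0.307768 + 0.042814 = 0.350582.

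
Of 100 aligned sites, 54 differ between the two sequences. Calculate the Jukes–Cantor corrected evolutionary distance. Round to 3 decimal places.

p = 54/100 = 0.54.
d = −(3/4) ln(1 − 4p/3) = −0.75 ln(1 − 0.72) = −0.75 ln(0.28)
  = −0.75 × (-1.272966) = 0.954725 substitutions/site.

0.955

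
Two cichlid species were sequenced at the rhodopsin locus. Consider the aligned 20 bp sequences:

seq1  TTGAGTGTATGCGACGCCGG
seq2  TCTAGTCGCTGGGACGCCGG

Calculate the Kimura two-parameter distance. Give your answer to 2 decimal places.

0.39

Of 20 sites, 1 differences are transitions and 5 are transversions, so P = 1/20 = 0.05 and Q = 5/20 = 0.25.
Under the Kimura two-parameter model, d = −½ ln(1 − 2P − Q) − ¼ ln(1 − 2Q).
1 − 2P − Q = 0.65, giving −½ ln(0.65) = 0.215391.
1 − 2Q = 0.5, giving −¼ ln(0.5) = 0.173287.
d = 0.215391 + 0.173287 = 0.388678.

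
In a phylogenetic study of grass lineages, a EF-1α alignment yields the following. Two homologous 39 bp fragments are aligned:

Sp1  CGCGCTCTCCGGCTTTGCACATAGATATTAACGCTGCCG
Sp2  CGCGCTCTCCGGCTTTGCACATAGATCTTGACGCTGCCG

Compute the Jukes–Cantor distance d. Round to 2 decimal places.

0.05

The sequences differ at 2 of 39 sites (27, 30), so p = 2/39 ≈ 0.051282.
d = −(3/4) ln(1 − 4p/3) = −0.75 ln(1 − 0.068376) = −0.75 ln(0.931624)
  = −0.75 × (-0.070826) = 0.053120 substitutions/site.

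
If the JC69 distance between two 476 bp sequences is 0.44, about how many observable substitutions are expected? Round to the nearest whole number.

Invert JC69: p = (3/4)(1 − e^(−4d/3)) = 0.75 × (1 − e^(-0.586667)) = 0.75 × (1 − 0.556178) = 0.332867.
Expected differing sites = pL ≈ 0.332867 × 476 = 158.444692 ≈ 158.

158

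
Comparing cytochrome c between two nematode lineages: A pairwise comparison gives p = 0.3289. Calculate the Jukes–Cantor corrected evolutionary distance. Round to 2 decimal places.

d = −(3/4) ln(1 − 4p/3) = −0.75 ln(1 − 0.438533) = −0.75 ln(0.561467)
  = −0.75 × (-0.577202) = 0.432902 substitutions/site.

0.43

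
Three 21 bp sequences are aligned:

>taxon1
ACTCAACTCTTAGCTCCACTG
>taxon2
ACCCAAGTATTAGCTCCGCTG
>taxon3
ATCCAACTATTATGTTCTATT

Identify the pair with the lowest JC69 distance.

taxon1–taxon2: 4/21 differ, p = 0.190, d = 0.220.
taxon1–taxon3: 9/21 differ, p = 0.429, d = 0.635.
taxon2–taxon3: 8/21 differ, p = 0.381, d = 0.532.
The smallest distance is between taxon1 and taxon2.

taxon1 and taxon2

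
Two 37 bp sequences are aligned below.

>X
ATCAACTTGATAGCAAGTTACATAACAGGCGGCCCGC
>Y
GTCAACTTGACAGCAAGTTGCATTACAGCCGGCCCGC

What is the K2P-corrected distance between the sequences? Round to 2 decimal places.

Of 37 sites, 3 differences are transitions and 2 are transversions, so P = 3/37 ≈ 0.081081 and Q = 2/37 ≈ 0.054054.
Under the Kimura two-parameter model, d = −½ ln(1 − 2P − Q) − ¼ ln(1 − 2Q).
1 − 2P − Q = 0.783784, giving −½ ln(0.783784) = 0.121811.
1 − 2Q = 0.891892, giving −¼ ln(0.891892) = 0.028603.
d = 0.121811 + 0.028603 = 0.150414.

0.15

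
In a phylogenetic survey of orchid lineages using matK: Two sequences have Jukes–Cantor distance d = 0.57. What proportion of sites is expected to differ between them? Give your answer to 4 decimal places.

p = (3/4)(1 − e^(−4d/3)) = 0.75 × (1 − e^(-0.76)) = 0.75 × (1 − 0.467666) = 0.399251.

0.3993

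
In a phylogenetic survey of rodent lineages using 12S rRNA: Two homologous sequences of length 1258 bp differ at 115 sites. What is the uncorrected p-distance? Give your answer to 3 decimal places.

p = 115/1258 = 0.091414… ≈ 0.091 (to 3 d.p.).

0.091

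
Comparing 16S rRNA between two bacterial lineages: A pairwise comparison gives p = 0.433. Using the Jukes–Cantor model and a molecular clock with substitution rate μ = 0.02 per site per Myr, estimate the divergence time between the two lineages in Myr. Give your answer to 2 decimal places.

16.15

d = −(3/4) ln(1 − 4p/3) = −0.75 ln(1 − 0.577333) = −0.75 ln(0.422667)
  = −0.75 × (-0.861171) = 0.645878 substitutions/site.
Under a molecular clock d = 2μt, so t = d/(2μ) = 0.645878 / (2 × 0.02) = 16.15 Myr.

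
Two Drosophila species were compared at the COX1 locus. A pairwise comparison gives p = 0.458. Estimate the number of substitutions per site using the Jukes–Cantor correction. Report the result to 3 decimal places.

0.707

d = −(3/4) ln(1 − 4p/3) = −0.75 ln(1 − 0.610667) = −0.75 ln(0.389333)
  = −0.75 × (-0.943320) = 0.707490 substitutions/site.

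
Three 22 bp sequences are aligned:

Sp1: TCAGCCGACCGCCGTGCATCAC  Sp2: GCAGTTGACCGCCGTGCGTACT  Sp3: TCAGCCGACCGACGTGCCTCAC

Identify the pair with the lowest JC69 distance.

Sp1–Sp2: 7/22 differ, p = 0.318, d = 0.414.
Sp1–Sp3: 2/22 differ, p = 0.091, d = 0.097.
Sp2–Sp3: 8/22 differ, p = 0.364, d = 0.497.
The smallest distance is between Sp1 and Sp3.

Sp1 and Sp3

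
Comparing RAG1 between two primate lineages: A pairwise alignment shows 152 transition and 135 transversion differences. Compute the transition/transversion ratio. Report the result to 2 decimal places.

1.13

R = 152/135 = 1.125925… ≈ 1.13 (to 2 d.p.).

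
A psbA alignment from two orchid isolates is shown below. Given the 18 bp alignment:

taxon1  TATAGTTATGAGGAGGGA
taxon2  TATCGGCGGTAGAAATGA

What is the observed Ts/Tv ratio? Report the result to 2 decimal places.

0.80

Transitions are A↔G and C↔T; transversions are all other mismatches.
Transitions: 4. Transversions: 5.
R = 4/5 = 0.80.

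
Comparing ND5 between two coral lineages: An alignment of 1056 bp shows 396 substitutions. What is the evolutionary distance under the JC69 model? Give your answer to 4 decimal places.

0.5199

p = 396/1056 = 0.375.
d = −(3/4) ln(1 − 4p/3) = −0.75 ln(1 − 0.5) = −0.75 ln(0.5)
  = −0.75 × (-0.693147) = 0.519860 substitutions/site.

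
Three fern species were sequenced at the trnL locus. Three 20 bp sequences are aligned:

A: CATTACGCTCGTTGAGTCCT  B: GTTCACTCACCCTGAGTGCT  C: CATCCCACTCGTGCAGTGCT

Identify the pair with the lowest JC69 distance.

A–B: 8/20 differ, p = 0.400, d = 0.572.
A–C: 6/20 differ, p = 0.300, d = 0.383.
B–C: 9/20 differ, p = 0.450, d = 0.687.
The smallest distance is between A and C.

A and C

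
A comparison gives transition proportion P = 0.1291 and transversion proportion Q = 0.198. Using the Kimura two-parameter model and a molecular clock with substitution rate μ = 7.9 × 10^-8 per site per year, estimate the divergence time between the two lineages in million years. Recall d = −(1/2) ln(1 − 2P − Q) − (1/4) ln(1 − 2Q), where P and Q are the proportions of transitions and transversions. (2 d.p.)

Under the Kimura two-parameter model, d = −½ ln(1 − 2P − Q) − ¼ ln(1 − 2Q).
1 − 2P − Q = 0.5438, giving −½ ln(0.5438) = 0.304587.
1 − 2Q = 0.604, giving −¼ ln(0.604) = 0.126045.
d = 0.304587 + 0.126045 = 0.430632.
Under a molecular clock d = 2μt, so t = d/(2μ) = 0.430632 / (2 × 7.9 × 10^-8) = 2.73 million years.

2.73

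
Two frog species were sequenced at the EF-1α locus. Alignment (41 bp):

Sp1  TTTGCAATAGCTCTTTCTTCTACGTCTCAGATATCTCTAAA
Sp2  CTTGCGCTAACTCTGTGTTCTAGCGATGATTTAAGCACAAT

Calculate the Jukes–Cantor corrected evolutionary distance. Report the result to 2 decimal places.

0.72

The sequences differ at 19 of 41 sites, so p = 19/41 ≈ 0.463415.
d = −(3/4) ln(1 − 4p/3) = −0.75 ln(1 − 0.617887) = −0.75 ln(0.382113)
  = −0.75 × (-0.962039) = 0.721529 substitutions/site.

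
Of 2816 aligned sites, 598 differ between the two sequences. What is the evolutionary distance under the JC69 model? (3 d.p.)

p = 598/2816 ≈ 0.212358.
d = −(3/4) ln(1 − 4p/3) = −0.75 ln(1 − 0.283144) = −0.75 ln(0.716856)
  = −0.75 × (-0.332880) = 0.249660 substitutions/site.

0.250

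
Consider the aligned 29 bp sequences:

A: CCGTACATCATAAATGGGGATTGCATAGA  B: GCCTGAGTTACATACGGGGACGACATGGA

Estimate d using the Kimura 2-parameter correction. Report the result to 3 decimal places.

0.750

Of 29 sites, 8 differences are transitions and 5 are transversions, so P = 8/29 ≈ 0.275862 and Q = 5/29 ≈ 0.172414.
Under the Kimura two-parameter model, d = −½ ln(1 − 2P − Q) − ¼ ln(1 − 2Q).
1 − 2P − Q = 0.275862, giving −½ ln(0.275862) = 0.643927.
1 − 2Q = 0.655172, giving −¼ ln(0.655172) = 0.105714.
d = 0.643927 + 0.105714 = 0.749641.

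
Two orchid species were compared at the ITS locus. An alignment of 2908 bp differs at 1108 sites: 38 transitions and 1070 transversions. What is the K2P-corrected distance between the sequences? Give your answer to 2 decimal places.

P = 38/2908 ≈ 0.013067 and Q = 1070/2908 ≈ 0.36795.
Under the Kimura two-parameter model, d = −½ ln(1 − 2P − Q) − ¼ ln(1 − 2Q).
1 − 2P − Q = 0.605916, giving −½ ln(0.605916) = 0.250507.
1 − 2Q = 0.2641, giving −¼ ln(0.2641) = 0.332857.
d = 0.250507 + 0.332857 = 0.583364.

0.58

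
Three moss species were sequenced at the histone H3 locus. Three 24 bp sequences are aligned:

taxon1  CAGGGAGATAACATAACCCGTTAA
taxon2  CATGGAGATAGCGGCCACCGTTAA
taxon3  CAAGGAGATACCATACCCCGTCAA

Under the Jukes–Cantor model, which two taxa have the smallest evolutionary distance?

taxon1–taxon2: 7/24 differ, p = 0.292, d = 0.369.
taxon1–taxon3: 4/24 differ, p = 0.167, d = 0.188.
taxon2–taxon3: 7/24 differ, p = 0.292, d = 0.369.
The smallest distance is between taxon1 and taxon3.

taxon1 and taxon3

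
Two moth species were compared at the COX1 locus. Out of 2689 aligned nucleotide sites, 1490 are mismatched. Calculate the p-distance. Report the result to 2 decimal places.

0.55

p = 1490/2689 = 0.554109… ≈ 0.55 (to 2 d.p.).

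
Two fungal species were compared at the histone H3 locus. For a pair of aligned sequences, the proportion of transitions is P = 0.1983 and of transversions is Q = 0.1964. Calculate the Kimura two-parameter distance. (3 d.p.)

Under the Kimura two-parameter model, d = −½ ln(1 − 2P − Q) − ¼ ln(1 − 2Q).
1 − 2P − Q = 0.407, giving −½ ln(0.407) = 0.449471.
1 − 2Q = 0.6072, giving −¼ ln(0.6072) = 0.124724.
d = 0.449471 + 0.124724 = 0.574195.

0.574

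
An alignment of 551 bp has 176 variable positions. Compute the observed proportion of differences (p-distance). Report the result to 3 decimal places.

p = 176/551 = 0.319419… ≈ 0.319 (to 3 d.p.).

0.319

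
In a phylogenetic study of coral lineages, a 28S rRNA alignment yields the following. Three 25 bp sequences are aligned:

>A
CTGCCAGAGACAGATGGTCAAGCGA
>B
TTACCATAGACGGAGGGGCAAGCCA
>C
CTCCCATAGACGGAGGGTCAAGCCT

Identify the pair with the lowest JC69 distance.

B and C

A–B: 7/25 differ, p = 0.280, d = 0.351.
A–C: 6/25 differ, p = 0.240, d = 0.289.
B–C: 4/25 differ, p = 0.160, d = 0.180.
The smallest distance is between B and C.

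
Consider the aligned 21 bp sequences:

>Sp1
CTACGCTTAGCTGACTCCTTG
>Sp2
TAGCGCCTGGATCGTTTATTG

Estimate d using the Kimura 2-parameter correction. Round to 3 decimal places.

Of 21 sites, 7 differences are transitions and 4 are transversions, so P = 7/21 ≈ 0.333333 and Q = 4/21 ≈ 0.190476.
Under the Kimura two-parameter model, d = −½ ln(1 − 2P − Q) − ¼ ln(1 − 2Q).
1 − 2P − Q = 0.142858, giving −½ ln(0.142858) = 0.972952.
1 − 2Q = 0.619048, giving −¼ ln(0.619048) = 0.119893.
d = 0.972952 + 0.119893 = 1.092845.

1.093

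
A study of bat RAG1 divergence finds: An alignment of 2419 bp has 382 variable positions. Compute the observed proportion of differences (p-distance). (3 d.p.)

0.158

p = 382/2419 = 0.157916… ≈ 0.158 (to 3 d.p.).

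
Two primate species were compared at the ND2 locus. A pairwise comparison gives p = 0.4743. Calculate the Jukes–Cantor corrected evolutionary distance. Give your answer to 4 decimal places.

0.7506

d = −(3/4) ln(1 − 4p/3) = −0.75 ln(1 − 0.6324) = −0.75 ln(0.3676)
  = −0.75 × (-1.000760) = 0.750570 substitutions/site.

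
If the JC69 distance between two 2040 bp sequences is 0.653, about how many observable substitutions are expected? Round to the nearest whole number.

Invert JC69: p = (3/4)(1 − e^(−4d/3)) = 0.75 × (1 − e^(-0.870667)) = 0.75 × (1 − 0.418672) = 0.435996.
Expected differing sites = pL ≈ 0.435996 × 2040 = 889.43184 ≈ 889.

889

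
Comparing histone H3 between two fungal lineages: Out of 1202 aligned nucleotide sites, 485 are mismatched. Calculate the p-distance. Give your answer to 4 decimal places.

0.4035

p = 485/1202 = 0.403494… ≈ 0.4035 (to 4 d.p.).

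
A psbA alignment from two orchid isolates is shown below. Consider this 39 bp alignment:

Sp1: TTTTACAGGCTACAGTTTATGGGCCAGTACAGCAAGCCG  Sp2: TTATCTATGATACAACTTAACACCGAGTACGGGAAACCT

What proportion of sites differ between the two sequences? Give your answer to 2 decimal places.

0.41

The sequences differ at 16 of 39 positions.
p = 16/39 = 0.410256… ≈ 0.41 (to 2 d.p.).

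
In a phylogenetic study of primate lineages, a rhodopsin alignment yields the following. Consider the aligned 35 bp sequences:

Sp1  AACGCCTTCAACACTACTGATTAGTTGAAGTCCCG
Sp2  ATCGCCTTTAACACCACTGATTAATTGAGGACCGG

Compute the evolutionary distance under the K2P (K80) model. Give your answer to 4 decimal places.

Of 35 sites, 4 differences are transitions and 3 are transversions, so P = 4/35 ≈ 0.114286 and Q = 3/35 ≈ 0.085714.
Under the Kimura two-parameter model, d = −½ ln(1 − 2P − Q) − ¼ ln(1 − 2Q).
1 − 2P − Q = 0.685714, giving −½ ln(0.685714) = 0.188647.
1 − 2Q = 0.828572, giving −¼ ln(0.828572) = 0.047013.
d = 0.188647 + 0.047013 = 0.235660.

0.2357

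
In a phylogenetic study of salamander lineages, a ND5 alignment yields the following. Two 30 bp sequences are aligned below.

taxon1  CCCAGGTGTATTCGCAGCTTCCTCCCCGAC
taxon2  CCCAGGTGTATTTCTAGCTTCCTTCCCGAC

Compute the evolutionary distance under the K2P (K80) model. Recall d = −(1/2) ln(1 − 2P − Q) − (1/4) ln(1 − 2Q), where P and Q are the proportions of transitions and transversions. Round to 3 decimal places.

Of 30 sites, 3 differences are transitions and 1 are transversions, so P = 3/30 = 0.1 and Q = 1/30 ≈ 0.033333.
Under the Kimura two-parameter model, d = −½ ln(1 − 2P − Q) − ¼ ln(1 − 2Q).
1 − 2P − Q = 0.766667, giving −½ ln(0.766667) = 0.132851.
1 − 2Q = 0.933334, giving −¼ ln(0.933334) = 0.017248.
d = 0.132851 + 0.017248 = 0.150099.

0.150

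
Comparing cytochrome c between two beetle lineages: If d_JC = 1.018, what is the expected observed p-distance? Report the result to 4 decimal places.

p = (3/4)(1 − e^(−4d/3)) = 0.75 × (1 − e^(-1.357333)) = 0.75 × (1 − 0.257346) = 0.556991.

0.5570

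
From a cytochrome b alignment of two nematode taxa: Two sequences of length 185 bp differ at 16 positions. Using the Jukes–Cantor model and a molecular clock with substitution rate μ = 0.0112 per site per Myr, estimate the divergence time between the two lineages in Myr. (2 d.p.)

p = 16/185 ≈ 0.086486.
d = −(3/4) ln(1 − 4p/3) = −0.75 ln(1 − 0.115315) = −0.75 ln(0.884685)
  = −0.75 × (-0.122524) = 0.091893 substitutions/site.
Under a molecular clock d = 2μt, so t = d/(2μ) = 0.091893 / (2 × 0.0112) = 4.10 Myr.

4.10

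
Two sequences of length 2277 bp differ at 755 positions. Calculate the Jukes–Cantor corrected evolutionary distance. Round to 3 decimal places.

0.438

p = 755/2277 ≈ 0.331577.
d = −(3/4) ln(1 − 4p/3) = −0.75 ln(1 − 0.442103) = −0.75 ln(0.557897)
  = −0.75 × (-0.583581) = 0.437686 substitutions/site.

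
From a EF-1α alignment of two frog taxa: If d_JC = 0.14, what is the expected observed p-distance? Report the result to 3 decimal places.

p = (3/4)(1 − e^(−4d/3)) = 0.75 × (1 − e^(-0.186667)) = 0.75 × (1 − 0.829720) = 0.127710.

0.128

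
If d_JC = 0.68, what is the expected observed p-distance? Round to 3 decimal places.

0.447

p = (3/4)(1 − e^(−4d/3)) = 0.75 × (1 − e^(-0.906667)) = 0.75 × (1 − 0.403868) = 0.447099.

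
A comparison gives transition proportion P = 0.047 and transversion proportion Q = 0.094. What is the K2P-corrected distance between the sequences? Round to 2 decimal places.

Under the Kimura two-parameter model, d = −½ ln(1 − 2P − Q) − ¼ ln(1 − 2Q).
1 − 2P − Q = 0.812, giving −½ ln(0.812) = 0.104127.
1 − 2Q = 0.812, giving −¼ ln(0.812) = 0.052064.
d = 0.104127 + 0.052064 = 0.156191.

0.16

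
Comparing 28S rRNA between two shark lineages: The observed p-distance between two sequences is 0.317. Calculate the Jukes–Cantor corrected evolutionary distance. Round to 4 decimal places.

0.4120

d = −(3/4) ln(1 − 4p/3) = −0.75 ln(1 − 0.422667) = −0.75 ln(0.577333)
  = −0.75 × (-0.549336) = 0.412002 substitutions/site.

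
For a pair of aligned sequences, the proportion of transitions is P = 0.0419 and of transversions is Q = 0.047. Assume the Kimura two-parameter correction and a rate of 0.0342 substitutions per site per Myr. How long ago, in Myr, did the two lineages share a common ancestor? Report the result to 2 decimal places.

1.39

Under the Kimura two-parameter model, d = −½ ln(1 − 2P − Q) − ¼ ln(1 − 2Q).
1 − 2P − Q = 0.8692, giving −½ ln(0.8692) = 0.070091.
1 − 2Q = 0.906, giving −¼ ln(0.906) = 0.024679.
d = 0.070091 + 0.024679 = 0.094770.
Under a molecular clock d = 2μt, so t = d/(2μ) = 0.094770 / (2 × 0.0342) = 1.39 Myr.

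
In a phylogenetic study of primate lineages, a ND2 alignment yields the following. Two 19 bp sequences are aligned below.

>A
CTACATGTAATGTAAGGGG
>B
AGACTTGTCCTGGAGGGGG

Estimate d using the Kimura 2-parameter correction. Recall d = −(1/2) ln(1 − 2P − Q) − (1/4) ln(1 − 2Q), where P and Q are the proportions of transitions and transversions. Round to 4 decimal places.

Of 19 sites, 1 differences are transitions and 6 are transversions, so P = 1/19 ≈ 0.052632 and Q = 6/19 ≈ 0.315789.
Under the Kimura two-parameter model, d = −½ ln(1 − 2P − Q) − ¼ ln(1 − 2Q).
1 − 2P − Q = 0.578947, giving −½ ln(0.578947) = 0.273272.
1 − 2Q = 0.368422, giving −¼ ln(0.368422) = 0.249632.
d = 0.273272 + 0.249632 = 0.522904.

0.5229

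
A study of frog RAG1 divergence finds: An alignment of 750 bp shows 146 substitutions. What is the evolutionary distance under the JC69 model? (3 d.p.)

p = 146/750 ≈ 0.194667.
d = −(3/4) ln(1 − 4p/3) = −0.75 ln(1 − 0.259556) = −0.75 ln(0.740444)
  = −0.75 × (-0.300505) = 0.225379 substitutions/site.

0.225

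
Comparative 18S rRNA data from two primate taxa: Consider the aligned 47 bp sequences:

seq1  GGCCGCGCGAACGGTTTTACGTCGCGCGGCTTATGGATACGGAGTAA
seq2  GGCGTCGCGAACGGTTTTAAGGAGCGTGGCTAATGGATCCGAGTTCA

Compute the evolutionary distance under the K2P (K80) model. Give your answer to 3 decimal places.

Of 47 sites, 3 differences are transitions and 9 are transversions, so P = 3/47 ≈ 0.06383 and Q = 9/47 ≈ 0.191489.
Under the Kimura two-parameter model, d = −½ ln(1 − 2P − Q) − ¼ ln(1 − 2Q).
1 − 2P − Q = 0.680851, giving −½ ln(0.680851) = 0.192206.
1 − 2Q = 0.617022, giving −¼ ln(0.617022) = 0.120713.
d = 0.192206 + 0.120713 = 0.312919.

0.313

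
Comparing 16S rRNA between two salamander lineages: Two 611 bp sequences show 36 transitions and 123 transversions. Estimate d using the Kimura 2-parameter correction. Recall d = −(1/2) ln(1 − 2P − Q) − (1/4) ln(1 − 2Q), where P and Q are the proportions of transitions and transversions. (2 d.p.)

P = 36/611 ≈ 0.05892 and Q = 123/611 ≈ 0.201309.
Under the Kimura two-parameter model, d = −½ ln(1 − 2P − Q) − ¼ ln(1 − 2Q).
1 − 2P − Q = 0.680851, giving −½ ln(0.680851) = 0.192206.
1 − 2Q = 0.597382, giving −¼ ln(0.597382) = 0.128800.
d = 0.192206 + 0.128800 = 0.321006.

0.32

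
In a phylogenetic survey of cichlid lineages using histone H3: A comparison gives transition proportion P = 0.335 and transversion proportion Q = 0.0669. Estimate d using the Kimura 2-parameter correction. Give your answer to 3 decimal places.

Under the Kimura two-parameter model, d = −½ ln(1 − 2P − Q) − ¼ ln(1 − 2Q).
1 − 2P − Q = 0.2631, giving −½ ln(0.2631) = 0.667611.
1 − 2Q = 0.8662, giving −¼ ln(0.8662) = 0.035910.
d = 0.667611 + 0.035910 = 0.703521.

0.704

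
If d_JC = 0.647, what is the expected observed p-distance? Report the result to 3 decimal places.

0.433

p = (3/4)(1 − e^(−4d/3)) = 0.75 × (1 − e^(-0.862667)) = 0.75 × (1 − 0.422035) = 0.433474.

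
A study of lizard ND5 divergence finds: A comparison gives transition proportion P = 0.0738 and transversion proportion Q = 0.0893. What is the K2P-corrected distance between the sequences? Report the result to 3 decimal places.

0.184

Under the Kimura two-parameter model, d = −½ ln(1 − 2P − Q) − ¼ ln(1 − 2Q).
1 − 2P − Q = 0.7631, giving −½ ln(0.7631) = 0.135183.
1 − 2Q = 0.8214, giving −¼ ln(0.8214) = 0.049186.
d = 0.135183 + 0.049186 = 0.184369.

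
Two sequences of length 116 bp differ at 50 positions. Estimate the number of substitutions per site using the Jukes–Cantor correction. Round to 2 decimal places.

p = 50/116 ≈ 0.431034.
d = −(3/4) ln(1 − 4p/3) = −0.75 ln(1 − 0.574712) = −0.75 ln(0.425288)
  = −0.75 × (-0.854989) = 0.641242 substitutions/site.

0.64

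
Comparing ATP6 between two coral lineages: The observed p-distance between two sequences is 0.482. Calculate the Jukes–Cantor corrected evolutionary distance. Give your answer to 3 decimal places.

d = −(3/4) ln(1 − 4p/3) = −0.75 ln(1 − 0.642667) = −0.75 ln(0.357333)
  = −0.75 × (-1.029087) = 0.771815 substitutions/site.

0.772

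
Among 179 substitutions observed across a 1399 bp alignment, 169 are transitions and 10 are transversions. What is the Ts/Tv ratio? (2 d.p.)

16.90

R = 169/10 = 16.90.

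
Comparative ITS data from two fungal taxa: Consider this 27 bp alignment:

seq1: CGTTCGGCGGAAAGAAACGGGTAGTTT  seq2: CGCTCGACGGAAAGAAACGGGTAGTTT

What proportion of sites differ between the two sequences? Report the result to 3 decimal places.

The sequences differ at 2 of 27 positions (sites 3, 7).
p = 2/27 = 0.074074… ≈ 0.074 (to 3 d.p.).

0.074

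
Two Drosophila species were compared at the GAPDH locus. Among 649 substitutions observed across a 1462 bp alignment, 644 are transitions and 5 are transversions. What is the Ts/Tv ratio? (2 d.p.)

R = 644/5 = 128.80.

128.80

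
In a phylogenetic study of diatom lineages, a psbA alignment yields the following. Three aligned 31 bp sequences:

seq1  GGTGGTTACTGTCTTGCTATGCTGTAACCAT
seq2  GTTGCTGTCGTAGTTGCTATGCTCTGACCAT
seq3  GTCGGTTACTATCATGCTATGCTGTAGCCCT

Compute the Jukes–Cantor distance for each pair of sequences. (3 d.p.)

seq1–seq2: 10/31 sites differ → p ≈ 0.322581, d = −0.75 ln(1 − 0.430108) = 0.421731 ≈ 0.422.
seq1–seq3: 6/31 sites differ → p ≈ 0.193548, d = −0.75 ln(1 − 0.258064) = 0.223869 ≈ 0.224.
seq2–seq3: 13/31 sites differ → p ≈ 0.419355, d = −0.75 ln(1 − 0.55914) = 0.614271 ≈ 0.614.

d(seq1,seq2) = 0.422, d(seq1,seq3) = 0.224, d(seq2,seq3) = 0.614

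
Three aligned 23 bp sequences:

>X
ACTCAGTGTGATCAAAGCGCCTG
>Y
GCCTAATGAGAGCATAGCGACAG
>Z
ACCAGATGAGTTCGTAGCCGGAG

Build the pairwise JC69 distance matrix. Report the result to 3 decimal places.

d(X,Y) = 0.553, d(X,Z) = 0.892, d(Y,Z) = 0.553

X–Y: 9/23 sites differ → p ≈ 0.391304, d = −0.75 ln(1 − 0.521739) = 0.553199 ≈ 0.553.
X–Z: 12/23 sites differ → p ≈ 0.521739, d = −0.75 ln(1 − 0.695652) = 0.892188 ≈ 0.892.
Y–Z: 9/23 sites differ → p ≈ 0.391304, d = −0.75 ln(1 − 0.521739) = 0.553199 ≈ 0.553.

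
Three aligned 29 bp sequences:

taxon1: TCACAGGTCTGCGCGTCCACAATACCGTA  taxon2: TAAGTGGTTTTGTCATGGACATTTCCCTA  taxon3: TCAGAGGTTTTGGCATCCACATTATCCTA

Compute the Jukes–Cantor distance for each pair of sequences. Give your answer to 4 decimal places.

d(taxon1,taxon2) = 0.6829, d(taxon1,taxon3) = 0.3439, d(taxon2,taxon3) = 0.2913

taxon1–taxon2: 13/29 sites differ → p ≈ 0.448276, d = −0.75 ln(1 − 0.597701) = 0.682920 ≈ 0.6829.
taxon1–taxon3: 8/29 sites differ → p ≈ 0.275862, d = −0.75 ln(1 − 0.367816) = 0.343931 ≈ 0.3439.
taxon2–taxon3: 7/29 sites differ → p ≈ 0.241379, d = −0.75 ln(1 − 0.321839) = 0.291278 ≈ 0.2913.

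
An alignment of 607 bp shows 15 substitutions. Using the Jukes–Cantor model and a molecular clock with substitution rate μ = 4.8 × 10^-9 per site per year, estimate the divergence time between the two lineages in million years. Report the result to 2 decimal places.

p = 15/607 ≈ 0.024712.
d = −(3/4) ln(1 − 4p/3) = −0.75 ln(1 − 0.032949) = −0.75 ln(0.967051)
  = −0.75 × (-0.033504) = 0.025128 substitutions/site.
Under a molecular clock d = 2μt, so t = d/(2μ) = 0.025128 / (2 × 4.8 × 10^-9) = 2.62 million years.

2.62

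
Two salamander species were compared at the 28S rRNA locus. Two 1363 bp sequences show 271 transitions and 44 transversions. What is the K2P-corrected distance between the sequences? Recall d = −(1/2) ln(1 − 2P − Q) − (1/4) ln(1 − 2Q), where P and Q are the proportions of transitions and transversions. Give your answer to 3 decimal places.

P = 271/1363 ≈ 0.198826 and Q = 44/1363 ≈ 0.032282.
Under the Kimura two-parameter model, d = −½ ln(1 − 2P − Q) − ¼ ln(1 − 2Q).
1 − 2P − Q = 0.570066, giving −½ ln(0.570066) = 0.281002.
1 − 2Q = 0.935436, giving −¼ ln(0.935436) = 0.016686.
d = 0.281002 + 0.016686 = 0.297688.

0.298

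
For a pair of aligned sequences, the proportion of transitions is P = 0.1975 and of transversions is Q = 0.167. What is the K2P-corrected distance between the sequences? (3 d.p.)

Under the Kimura two-parameter model, d = −½ ln(1 − 2P − Q) − ¼ ln(1 − 2Q).
1 − 2P − Q = 0.438, giving −½ ln(0.438) = 0.412768.
1 − 2Q = 0.666, giving −¼ ln(0.666) = 0.101616.
d = 0.412768 + 0.101616 = 0.514384.

0.514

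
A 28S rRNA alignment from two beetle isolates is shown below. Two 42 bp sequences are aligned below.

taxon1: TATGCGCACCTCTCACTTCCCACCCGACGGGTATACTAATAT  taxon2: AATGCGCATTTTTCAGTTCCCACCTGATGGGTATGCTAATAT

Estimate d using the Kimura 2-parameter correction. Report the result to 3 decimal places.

Of 42 sites, 6 differences are transitions and 2 are transversions, so P = 6/42 ≈ 0.142857 and Q = 2/42 ≈ 0.047619.
Under the Kimura two-parameter model, d = −½ ln(1 − 2P − Q) − ¼ ln(1 − 2Q).
1 − 2P − Q = 0.666667, giving −½ ln(0.666667) = 0.202732.
1 − 2Q = 0.904762, giving −¼ ln(0.904762) = 0.025021.
d = 0.202732 + 0.025021 = 0.227753.

0.228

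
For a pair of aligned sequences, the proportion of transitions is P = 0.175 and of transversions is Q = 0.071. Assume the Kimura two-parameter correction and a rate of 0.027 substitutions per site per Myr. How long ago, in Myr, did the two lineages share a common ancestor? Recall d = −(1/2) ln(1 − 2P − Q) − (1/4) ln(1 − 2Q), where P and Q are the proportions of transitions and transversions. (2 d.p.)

Under the Kimura two-parameter model, d = −½ ln(1 − 2P − Q) − ¼ ln(1 − 2Q).
1 − 2P − Q = 0.579, giving −½ ln(0.579) = 0.273226.
1 − 2Q = 0.858, giving −¼ ln(0.858) = 0.038288.
d = 0.273226 + 0.038288 = 0.311514.
Under a molecular clock d = 2μt, so t = d/(2μ) = 0.311514 / (2 × 0.027) = 5.77 Myr.

5.77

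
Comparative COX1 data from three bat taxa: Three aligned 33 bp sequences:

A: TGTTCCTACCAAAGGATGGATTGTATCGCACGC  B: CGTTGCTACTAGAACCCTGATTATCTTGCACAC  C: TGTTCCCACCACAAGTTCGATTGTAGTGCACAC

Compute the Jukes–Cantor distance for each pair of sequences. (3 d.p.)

d(A,B) = 0.559, d(A,C) = 0.293, d(B,C) = 0.497

A–B: 13/33 sites differ → p ≈ 0.393939, d = −0.75 ln(1 − 0.525252) = 0.558728 ≈ 0.559.
A–C: 8/33 sites differ → p ≈ 0.242424, d = −0.75 ln(1 − 0.323232) = 0.292820 ≈ 0.293.
B–C: 12/33 sites differ → p ≈ 0.363636, d = −0.75 ln(1 − 0.484848) = 0.497470 ≈ 0.497.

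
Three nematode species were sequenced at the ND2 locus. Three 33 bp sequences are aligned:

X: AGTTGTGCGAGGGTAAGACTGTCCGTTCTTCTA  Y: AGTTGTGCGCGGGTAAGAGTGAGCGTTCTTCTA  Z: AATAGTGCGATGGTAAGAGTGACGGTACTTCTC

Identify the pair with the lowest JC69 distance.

X–Y: 4/33 differ, p = 0.121, d = 0.132.
X–Z: 8/33 differ, p = 0.242, d = 0.293.
Y–Z: 8/33 differ, p = 0.242, d = 0.293.
The smallest distance is between X and Y.

X and Y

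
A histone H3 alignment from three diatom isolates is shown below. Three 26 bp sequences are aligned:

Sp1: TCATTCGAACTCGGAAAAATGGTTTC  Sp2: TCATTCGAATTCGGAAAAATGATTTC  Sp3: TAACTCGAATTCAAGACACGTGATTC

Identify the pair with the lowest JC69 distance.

Sp1 and Sp2

Sp1–Sp2: 2/26 differ, p = 0.077, d = 0.081.
Sp1–Sp3: 11/26 differ, p = 0.423, d = 0.623.
Sp2–Sp3: 11/26 differ, p = 0.423, d = 0.623.
The smallest distance is between Sp1 and Sp2.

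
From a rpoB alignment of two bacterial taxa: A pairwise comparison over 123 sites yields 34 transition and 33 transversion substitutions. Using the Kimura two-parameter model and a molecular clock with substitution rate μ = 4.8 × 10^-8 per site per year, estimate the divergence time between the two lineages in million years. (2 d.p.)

P = 34/123 ≈ 0.276423 and Q = 33/123 ≈ 0.268293.
Under the Kimura two-parameter model, d = −½ ln(1 − 2P − Q) − ¼ ln(1 − 2Q).
1 − 2P − Q = 0.178861, giving −½ ln(0.178861) = 0.860573.
1 − 2Q = 0.463414, giving −¼ ln(0.463414) = 0.192284.
d = 0.860573 + 0.192284 = 1.052857.
Under a molecular clock d = 2μt, so t = d/(2μ) = 1.052857 / (2 × 4.8 × 10^-8) = 10.97 million years.

10.97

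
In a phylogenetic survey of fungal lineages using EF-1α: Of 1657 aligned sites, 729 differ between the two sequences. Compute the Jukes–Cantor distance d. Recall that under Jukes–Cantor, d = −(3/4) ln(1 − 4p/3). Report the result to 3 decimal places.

p = 729/1657 ≈ 0.439952.
d = −(3/4) ln(1 − 4p/3) = −0.75 ln(1 − 0.586603) = −0.75 ln(0.413397)
  = −0.75 × (-0.883347) = 0.662510 substitutions/site.

0.663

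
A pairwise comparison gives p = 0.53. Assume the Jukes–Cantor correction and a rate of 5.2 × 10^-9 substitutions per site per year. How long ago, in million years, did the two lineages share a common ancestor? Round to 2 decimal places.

88.45

d = −(3/4) ln(1 − 4p/3) = −0.75 ln(1 − 0.706667) = −0.75 ln(0.293333)
  = −0.75 × (-1.226447) = 0.919835 substitutions/site.
Under a molecular clock d = 2μt, so t = d/(2μ) = 0.919835 / (2 × 5.2 × 10^-9) = 88.45 million years.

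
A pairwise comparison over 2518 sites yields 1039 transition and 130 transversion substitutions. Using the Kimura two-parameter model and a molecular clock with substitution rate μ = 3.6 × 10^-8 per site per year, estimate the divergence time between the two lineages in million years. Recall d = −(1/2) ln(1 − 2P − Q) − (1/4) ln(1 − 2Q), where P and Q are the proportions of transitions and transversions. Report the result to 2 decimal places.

P = 1039/2518 ≈ 0.412629 and Q = 130/2518 ≈ 0.051628.
Under the Kimura two-parameter model, d = −½ ln(1 − 2P − Q) − ¼ ln(1 − 2Q).
1 − 2P − Q = 0.123114, giving −½ ln(0.123114) = 1.047322.
1 − 2Q = 0.896744, giving −¼ ln(0.896744) = 0.027246.
d = 1.047322 + 0.027246 = 1.074568.
Under a molecular clock d = 2μt, so t = d/(2μ) = 1.074568 / (2 × 3.6 × 10^-8) = 14.92 million years.

14.92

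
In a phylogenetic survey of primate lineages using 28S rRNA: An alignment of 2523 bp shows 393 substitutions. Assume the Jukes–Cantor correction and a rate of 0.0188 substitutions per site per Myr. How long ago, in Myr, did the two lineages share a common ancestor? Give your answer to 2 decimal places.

p = 393/2523 ≈ 0.155767.
d = −(3/4) ln(1 − 4p/3) = −0.75 ln(1 − 0.207689) = −0.75 ln(0.792311)
  = −0.75 × (-0.232801) = 0.174601 substitutions/site.
Under a molecular clock d = 2μt, so t = d/(2μ) = 0.174601 / (2 × 0.0188) = 4.64 Myr.

4.64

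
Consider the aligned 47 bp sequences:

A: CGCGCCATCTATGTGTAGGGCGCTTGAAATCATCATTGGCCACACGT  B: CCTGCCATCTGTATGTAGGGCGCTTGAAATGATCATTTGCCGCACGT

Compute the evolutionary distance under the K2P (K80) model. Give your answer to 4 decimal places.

0.1675

Of 47 sites, 4 differences are transitions and 3 are transversions, so P = 4/47 ≈ 0.085106 and Q = 3/47 ≈ 0.06383.
Under the Kimura two-parameter model, d = −½ ln(1 − 2P − Q) − ¼ ln(1 − 2Q).
1 − 2P − Q = 0.765958, giving −½ ln(0.765958) = 0.133314.
1 − 2Q = 0.87234, giving −¼ ln(0.87234) = 0.034144.
d = 0.133314 + 0.034144 = 0.167458.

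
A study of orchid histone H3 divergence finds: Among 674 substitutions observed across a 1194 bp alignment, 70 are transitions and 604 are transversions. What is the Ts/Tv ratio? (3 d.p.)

0.116

R = 70/604 = 0.115894… ≈ 0.116 (to 3 d.p.).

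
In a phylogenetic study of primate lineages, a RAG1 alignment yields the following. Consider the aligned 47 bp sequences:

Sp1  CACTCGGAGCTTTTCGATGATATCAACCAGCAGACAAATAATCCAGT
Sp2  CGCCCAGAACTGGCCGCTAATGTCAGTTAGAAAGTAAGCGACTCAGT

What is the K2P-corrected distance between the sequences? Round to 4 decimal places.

0.9988

Of 47 sites, 18 differences are transitions and 4 are transversions, so P = 18/47 ≈ 0.382979 and Q = 4/47 ≈ 0.085106.
Under the Kimura two-parameter model, d = −½ ln(1 − 2P − Q) − ¼ ln(1 − 2Q).
1 − 2P − Q = 0.148936, giving −½ ln(0.148936) = 0.952119.
1 − 2Q = 0.829788, giving −¼ ln(0.829788) = 0.046646.
d = 0.952119 + 0.046646 = 0.998765.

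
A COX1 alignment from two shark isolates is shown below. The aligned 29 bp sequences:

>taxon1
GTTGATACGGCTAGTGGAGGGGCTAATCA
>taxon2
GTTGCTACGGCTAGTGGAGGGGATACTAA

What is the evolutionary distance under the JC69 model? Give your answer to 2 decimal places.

The sequences differ at 4 of 29 sites (5, 23, 26, 28), so p = 4/29 ≈ 0.137931.
d = −(3/4) ln(1 − 4p/3) = −0.75 ln(1 − 0.183908) = −0.75 ln(0.816092)
  = −0.75 × (-0.203228) = 0.152421 substitutions/site.

0.15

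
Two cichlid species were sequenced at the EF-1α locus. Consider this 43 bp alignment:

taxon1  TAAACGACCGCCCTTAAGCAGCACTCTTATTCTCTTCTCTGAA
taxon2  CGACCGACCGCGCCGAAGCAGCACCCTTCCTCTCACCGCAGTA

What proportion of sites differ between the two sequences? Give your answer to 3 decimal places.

The sequences differ at 14 of 43 positions.
p = 14/43 = 0.325581… ≈ 0.326 (to 3 d.p.).

0.326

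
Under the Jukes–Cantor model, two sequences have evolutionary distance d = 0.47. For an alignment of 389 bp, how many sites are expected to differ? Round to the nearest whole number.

136

Invert JC69: p = (3/4)(1 − e^(−4d/3)) = 0.75 × (1 − e^(-0.626667)) = 0.75 × (1 − 0.534370) = 0.349223.
Expected differing sites = pL ≈ 0.349223 × 389 = 135.847747 ≈ 136.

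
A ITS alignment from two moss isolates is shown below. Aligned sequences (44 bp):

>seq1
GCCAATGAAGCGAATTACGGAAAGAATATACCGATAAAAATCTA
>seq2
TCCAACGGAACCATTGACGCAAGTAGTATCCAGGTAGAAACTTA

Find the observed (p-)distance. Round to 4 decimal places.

0.3864

The sequences differ at 17 of 44 positions.
p = 17/44 = 0.386363… ≈ 0.3864 (to 4 d.p.).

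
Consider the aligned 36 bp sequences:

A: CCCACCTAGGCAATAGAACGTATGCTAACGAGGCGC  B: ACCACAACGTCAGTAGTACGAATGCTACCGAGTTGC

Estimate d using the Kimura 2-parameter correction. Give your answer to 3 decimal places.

0.397

Of 36 sites, 2 differences are transitions and 9 are transversions, so P = 2/36 ≈ 0.055556 and Q = 9/36 = 0.25.
Under the Kimura two-parameter model, d = −½ ln(1 − 2P − Q) − ¼ ln(1 − 2Q).
1 − 2P − Q = 0.638888, giving −½ ln(0.638888) = 0.224013.
1 − 2Q = 0.5, giving −¼ ln(0.5) = 0.173287.
d = 0.224013 + 0.173287 = 0.397300.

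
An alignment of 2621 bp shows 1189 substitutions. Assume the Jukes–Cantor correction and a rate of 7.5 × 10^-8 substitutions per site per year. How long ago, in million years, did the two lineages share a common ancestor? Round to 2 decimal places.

4.64

p = 1189/2621 ≈ 0.453644.
d = −(3/4) ln(1 − 4p/3) = −0.75 ln(1 − 0.604859) = −0.75 ln(0.395141)
  = −0.75 × (-0.928513) = 0.696385 substitutions/site.
Under a molecular clock d = 2μt, so t = d/(2μ) = 0.696385 / (2 × 7.5 × 10^-8) = 4.64 million years.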